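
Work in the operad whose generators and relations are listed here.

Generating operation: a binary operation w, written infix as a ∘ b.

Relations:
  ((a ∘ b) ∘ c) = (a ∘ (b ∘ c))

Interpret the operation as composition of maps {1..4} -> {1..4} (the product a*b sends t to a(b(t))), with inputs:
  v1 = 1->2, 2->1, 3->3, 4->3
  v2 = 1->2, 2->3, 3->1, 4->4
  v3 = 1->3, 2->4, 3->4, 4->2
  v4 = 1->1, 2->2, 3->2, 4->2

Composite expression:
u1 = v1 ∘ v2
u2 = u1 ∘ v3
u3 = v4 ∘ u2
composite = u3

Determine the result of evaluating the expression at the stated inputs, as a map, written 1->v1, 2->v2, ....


1->2, 2->2, 3->2, 4->2

(v1 ∘ v2) = 1->1, 2->3, 3->2, 4->3
((v1 ∘ v2) ∘ v3) = 1->2, 2->3, 3->3, 4->3
(v4 ∘ ((v1 ∘ v2) ∘ v3)) = 1->2, 2->2, 3->2, 4->2


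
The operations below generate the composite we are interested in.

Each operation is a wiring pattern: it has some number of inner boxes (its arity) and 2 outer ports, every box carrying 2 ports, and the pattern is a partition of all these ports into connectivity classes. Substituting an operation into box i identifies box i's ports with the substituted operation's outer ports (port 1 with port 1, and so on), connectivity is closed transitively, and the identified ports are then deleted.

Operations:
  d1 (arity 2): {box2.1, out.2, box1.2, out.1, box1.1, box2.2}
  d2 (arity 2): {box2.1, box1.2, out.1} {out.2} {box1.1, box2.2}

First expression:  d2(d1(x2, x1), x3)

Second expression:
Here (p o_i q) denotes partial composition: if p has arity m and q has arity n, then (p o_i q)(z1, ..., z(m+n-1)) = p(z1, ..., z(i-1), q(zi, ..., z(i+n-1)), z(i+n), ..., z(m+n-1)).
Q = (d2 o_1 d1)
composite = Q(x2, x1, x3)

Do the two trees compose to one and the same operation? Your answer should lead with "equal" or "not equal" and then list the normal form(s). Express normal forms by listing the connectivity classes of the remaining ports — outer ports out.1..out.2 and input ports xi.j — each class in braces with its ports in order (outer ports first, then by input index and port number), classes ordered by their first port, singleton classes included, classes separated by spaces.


Normal form of the first expression: {out.1, x1.1, x1.2, x2.1, x2.2, x3.1, x3.2} {out.2}
Normal form of the second expression: {out.1, x1.1, x1.2, x2.1, x2.2, x3.1, x3.2} {out.2}
The normal forms match — equal.

equal — both sides give {out.1, x1.1, x1.2, x2.1, x2.2, x3.1, x3.2} {out.2}


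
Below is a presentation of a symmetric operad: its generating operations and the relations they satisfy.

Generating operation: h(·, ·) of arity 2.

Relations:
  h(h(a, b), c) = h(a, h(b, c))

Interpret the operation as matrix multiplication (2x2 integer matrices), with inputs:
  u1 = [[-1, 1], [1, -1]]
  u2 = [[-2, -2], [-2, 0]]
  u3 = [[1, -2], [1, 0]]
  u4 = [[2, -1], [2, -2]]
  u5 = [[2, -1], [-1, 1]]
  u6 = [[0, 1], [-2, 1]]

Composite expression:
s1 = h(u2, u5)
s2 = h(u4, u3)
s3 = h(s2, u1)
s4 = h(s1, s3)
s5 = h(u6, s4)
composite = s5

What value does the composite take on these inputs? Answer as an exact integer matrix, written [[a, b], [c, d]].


[[12, -12], [-8, 8]]

h(u2, u5) = [[-2, 0], [-4, 2]]
h(u4, u3) = [[1, -4], [0, -4]]
h(h(u4, u3), u1) = [[-5, 5], [-4, 4]]
h(h(u2, u5), h(h(u4, u3), u1)) = [[10, -10], [12, -12]]
h(u6, h(h(u2, u5), h(h(u4, u3), u1))) = [[12, -12], [-8, 8]]


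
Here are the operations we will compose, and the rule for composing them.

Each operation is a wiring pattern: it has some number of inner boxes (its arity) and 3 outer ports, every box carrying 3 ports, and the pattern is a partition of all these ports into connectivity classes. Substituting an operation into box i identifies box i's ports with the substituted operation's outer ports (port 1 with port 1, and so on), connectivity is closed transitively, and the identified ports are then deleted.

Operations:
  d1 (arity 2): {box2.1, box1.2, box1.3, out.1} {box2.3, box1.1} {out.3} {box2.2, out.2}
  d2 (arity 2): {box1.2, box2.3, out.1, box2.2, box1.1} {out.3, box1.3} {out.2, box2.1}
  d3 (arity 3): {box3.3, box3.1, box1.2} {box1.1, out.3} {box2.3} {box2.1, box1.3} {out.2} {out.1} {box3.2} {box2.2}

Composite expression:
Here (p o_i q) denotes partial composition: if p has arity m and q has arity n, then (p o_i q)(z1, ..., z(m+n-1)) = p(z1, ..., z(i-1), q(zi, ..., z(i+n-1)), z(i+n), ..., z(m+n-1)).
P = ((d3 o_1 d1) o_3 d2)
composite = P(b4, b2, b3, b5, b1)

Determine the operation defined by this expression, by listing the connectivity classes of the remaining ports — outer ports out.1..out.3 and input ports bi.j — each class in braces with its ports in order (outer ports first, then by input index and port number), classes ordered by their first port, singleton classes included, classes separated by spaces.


{out.1} {out.2} {out.3, b2.1, b4.2, b4.3} {b1.1, b1.3, b2.2} {b1.2} {b2.3, b4.1} {b3.1, b3.2, b5.2, b5.3} {b3.3} {b5.1}

After gluing at d3, chains via deleted ports link the b-ports.
through d1, on inputs (b4, b2): {out.1, b2.1, b4.2, b4.3} {out.2, b2.2} {out.3} {b2.3, b4.1} (out.j = stage outer ports)
through d2, on inputs (b3, b5): {out.1, b3.1, b3.2, b5.2, b5.3} {out.2, b5.1} {out.3, b3.3} (out.j = stage outer ports)
through d3, on inputs (b4, b2, b3, b5, b1): {out.1} {out.2} {out.3, b2.1, b4.2, b4.3} {b1.1, b1.3, b2.2} {b1.2} {b2.3, b4.1} {b3.1, b3.2, b5.2, b5.3} {b3.3} {b5.1} (out.j = stage outer ports)


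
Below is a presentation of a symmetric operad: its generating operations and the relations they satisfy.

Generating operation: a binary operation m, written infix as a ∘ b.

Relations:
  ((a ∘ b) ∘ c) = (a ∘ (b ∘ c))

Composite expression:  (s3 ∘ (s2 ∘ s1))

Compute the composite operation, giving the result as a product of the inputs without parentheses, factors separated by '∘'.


s3 ∘ s2 ∘ s1

All parenthesizations of m agree; list the s-inputs left to right.
(s2 ∘ s1) flattens to s2 ∘ s1
(s3 ∘ (s2 ∘ s1)) flattens to s3 ∘ s2 ∘ s1


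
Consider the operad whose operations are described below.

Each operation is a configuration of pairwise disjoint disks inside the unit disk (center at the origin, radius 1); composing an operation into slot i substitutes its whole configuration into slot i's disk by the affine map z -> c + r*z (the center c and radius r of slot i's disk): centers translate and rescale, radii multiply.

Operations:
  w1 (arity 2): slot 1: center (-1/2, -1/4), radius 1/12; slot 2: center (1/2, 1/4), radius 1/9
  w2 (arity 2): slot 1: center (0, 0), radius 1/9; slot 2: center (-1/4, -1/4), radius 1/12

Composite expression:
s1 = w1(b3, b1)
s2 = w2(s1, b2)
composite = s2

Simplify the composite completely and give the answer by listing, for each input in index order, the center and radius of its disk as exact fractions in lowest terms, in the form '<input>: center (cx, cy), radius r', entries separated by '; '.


b1: center (1/18, 1/36), radius 1/81; b2: center (-1/4, -1/4), radius 1/12; b3: center (-1/18, -1/36), radius 1/108

Nesting under w2 composes maps z -> c + r*z down each b-path.
b3: after 2 affine steps, its disk has center (-1/18, -1/36), radius 1/108
b1: after 2 affine steps, its disk has center (1/18, 1/36), radius 1/81
b2: after 1 affine step, its disk has center (-1/4, -1/4), radius 1/12


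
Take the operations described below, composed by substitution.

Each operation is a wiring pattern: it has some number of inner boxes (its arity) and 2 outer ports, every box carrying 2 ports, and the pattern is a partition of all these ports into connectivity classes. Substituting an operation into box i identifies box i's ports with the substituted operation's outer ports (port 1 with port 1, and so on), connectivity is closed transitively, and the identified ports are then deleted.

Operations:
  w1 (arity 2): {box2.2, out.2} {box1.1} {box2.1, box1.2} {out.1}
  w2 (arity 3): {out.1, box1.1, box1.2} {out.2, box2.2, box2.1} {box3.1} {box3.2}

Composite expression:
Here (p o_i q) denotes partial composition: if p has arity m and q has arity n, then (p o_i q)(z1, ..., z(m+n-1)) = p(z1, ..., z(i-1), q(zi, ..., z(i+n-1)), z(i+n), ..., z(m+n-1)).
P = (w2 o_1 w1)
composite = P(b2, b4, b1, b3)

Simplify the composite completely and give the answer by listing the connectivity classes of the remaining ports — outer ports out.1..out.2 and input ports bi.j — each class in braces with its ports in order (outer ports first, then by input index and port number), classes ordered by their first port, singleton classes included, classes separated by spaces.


{out.1, b4.2} {out.2, b1.1, b1.2} {b2.1} {b2.2, b4.1} {b3.1} {b3.2}

Two ports join when wires chain via w2-identified ports.
the subtree at w1 composes to {out.1} {out.2, b4.2} {b2.1} {b2.2, b4.1} on (b2, b4); out.j = own outer ports
the subtree at w2 composes to {out.1, b4.2} {out.2, b1.1, b1.2} {b2.1} {b2.2, b4.1} {b3.1} {b3.2} on (b2, b4, b1, b3); out.j = own outer ports


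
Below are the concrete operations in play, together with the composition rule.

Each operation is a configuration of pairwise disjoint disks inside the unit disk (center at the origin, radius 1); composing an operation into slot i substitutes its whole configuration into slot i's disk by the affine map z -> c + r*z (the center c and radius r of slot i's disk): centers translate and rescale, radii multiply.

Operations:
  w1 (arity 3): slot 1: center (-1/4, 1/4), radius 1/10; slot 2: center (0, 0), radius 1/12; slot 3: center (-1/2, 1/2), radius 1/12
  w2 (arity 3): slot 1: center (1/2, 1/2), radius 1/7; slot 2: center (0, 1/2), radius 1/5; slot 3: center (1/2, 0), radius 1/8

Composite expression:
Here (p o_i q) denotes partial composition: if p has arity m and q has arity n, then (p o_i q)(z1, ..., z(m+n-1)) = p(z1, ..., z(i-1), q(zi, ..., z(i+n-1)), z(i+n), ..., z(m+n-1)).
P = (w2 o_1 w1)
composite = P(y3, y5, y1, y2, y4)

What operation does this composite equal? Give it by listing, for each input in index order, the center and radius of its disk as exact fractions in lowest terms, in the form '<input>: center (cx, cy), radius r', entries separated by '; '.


y1: center (3/7, 4/7), radius 1/84; y2: center (0, 1/2), radius 1/5; y3: center (13/28, 15/28), radius 1/70; y4: center (1/2, 0), radius 1/8; y5: center (1/2, 1/2), radius 1/84

Only the slot chain above each y matters under w2; compose those maps.
y3 passes through 2 substitutions, ending at center (13/28, 15/28), radius 1/70
y5 passes through 2 substitutions, ending at center (1/2, 1/2), radius 1/84
y1 passes through 2 substitutions, ending at center (3/7, 4/7), radius 1/84
y2 passes through 1 substitution, ending at center (0, 1/2), radius 1/5
y4 passes through 1 substitution, ending at center (1/2, 0), radius 1/8


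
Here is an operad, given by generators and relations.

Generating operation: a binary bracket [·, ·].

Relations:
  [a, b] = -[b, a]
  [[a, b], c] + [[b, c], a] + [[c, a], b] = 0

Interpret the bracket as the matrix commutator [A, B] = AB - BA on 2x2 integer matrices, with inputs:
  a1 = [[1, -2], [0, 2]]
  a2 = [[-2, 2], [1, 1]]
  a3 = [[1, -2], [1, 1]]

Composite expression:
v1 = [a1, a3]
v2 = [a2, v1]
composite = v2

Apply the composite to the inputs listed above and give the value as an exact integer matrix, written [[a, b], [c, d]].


[[0, 2], [-1, 0]]

[a1, a3] = [[-2, 2], [1, 2]]
[a2, [a1, a3]] = [[0, 2], [-1, 0]]


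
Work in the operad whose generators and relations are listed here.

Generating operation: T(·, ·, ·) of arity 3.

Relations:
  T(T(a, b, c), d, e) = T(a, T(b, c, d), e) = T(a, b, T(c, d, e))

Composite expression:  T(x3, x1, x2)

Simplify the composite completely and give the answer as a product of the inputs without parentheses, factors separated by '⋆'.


The T-tree's shape is irrelevant; the x-reading-order decides.
T(x3, x1, x2) spells out as x3 ⋆ x1 ⋆ x2

x3 ⋆ x1 ⋆ x2


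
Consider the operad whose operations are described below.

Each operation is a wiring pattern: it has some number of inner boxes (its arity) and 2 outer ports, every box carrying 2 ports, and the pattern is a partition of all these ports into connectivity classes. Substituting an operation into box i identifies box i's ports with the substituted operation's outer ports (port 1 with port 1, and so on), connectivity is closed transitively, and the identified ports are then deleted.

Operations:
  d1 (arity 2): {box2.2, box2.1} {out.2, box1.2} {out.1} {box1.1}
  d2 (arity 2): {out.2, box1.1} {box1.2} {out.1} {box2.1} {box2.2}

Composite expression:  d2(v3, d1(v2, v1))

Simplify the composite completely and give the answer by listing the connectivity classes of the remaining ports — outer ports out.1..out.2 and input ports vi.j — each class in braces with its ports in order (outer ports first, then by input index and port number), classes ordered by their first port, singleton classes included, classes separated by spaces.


{out.1} {out.2, v3.1} {v1.1, v1.2} {v2.1} {v2.2} {v3.2}

Reachability decides: close wires over d2-identified ports.
the subtree at d1 composes to {out.1} {out.2, v2.2} {v1.1, v1.2} {v2.1} on (v2, v1); out.j = own outer ports
the subtree at d2 composes to {out.1} {out.2, v3.1} {v1.1, v1.2} {v2.1} {v2.2} {v3.2} on (v3, v2, v1); out.j = own outer ports


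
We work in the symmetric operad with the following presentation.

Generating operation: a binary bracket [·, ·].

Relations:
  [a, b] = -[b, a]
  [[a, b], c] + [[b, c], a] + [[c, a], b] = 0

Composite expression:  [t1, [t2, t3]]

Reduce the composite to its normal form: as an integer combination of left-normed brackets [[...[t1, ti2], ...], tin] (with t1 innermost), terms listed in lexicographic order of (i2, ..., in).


[[t1, t2], t3] - [[t1, t3], t2]

Skip Jacobi rewriting: expand, keep t1-initial words, read off terms.
Composite bracket: [t1, [t2, t3]]
The bracket unfolds into 4 signed words via [a, b] = ab - ba (2^2 = 4).
Words beginning with t1 determine it all:
  t1t2t3 appears with sign +1, giving the term +[[t1, t2], t3]
  t1t3t2 appears with sign -1, giving the term -[[t1, t3], t2]


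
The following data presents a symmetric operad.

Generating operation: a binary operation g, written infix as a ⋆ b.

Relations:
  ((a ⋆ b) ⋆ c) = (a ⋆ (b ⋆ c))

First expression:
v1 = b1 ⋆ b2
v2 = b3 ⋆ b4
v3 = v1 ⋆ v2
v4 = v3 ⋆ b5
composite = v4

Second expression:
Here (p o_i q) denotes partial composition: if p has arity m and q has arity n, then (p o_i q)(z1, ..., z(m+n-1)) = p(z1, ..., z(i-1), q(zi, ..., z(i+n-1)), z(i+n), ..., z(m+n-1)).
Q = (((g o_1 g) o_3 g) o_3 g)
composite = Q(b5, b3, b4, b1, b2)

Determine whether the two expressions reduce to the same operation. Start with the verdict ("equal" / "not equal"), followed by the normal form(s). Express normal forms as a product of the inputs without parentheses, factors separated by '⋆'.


not equal: they reduce to b1 ⋆ b2 ⋆ b3 ⋆ b4 ⋆ b5 and b5 ⋆ b3 ⋆ b4 ⋆ b1 ⋆ b2

Normal form of the first expression: b1 ⋆ b2 ⋆ b3 ⋆ b4 ⋆ b5
Normal form of the second expression: b5 ⋆ b3 ⋆ b4 ⋆ b1 ⋆ b2
They disagree, so not equal.


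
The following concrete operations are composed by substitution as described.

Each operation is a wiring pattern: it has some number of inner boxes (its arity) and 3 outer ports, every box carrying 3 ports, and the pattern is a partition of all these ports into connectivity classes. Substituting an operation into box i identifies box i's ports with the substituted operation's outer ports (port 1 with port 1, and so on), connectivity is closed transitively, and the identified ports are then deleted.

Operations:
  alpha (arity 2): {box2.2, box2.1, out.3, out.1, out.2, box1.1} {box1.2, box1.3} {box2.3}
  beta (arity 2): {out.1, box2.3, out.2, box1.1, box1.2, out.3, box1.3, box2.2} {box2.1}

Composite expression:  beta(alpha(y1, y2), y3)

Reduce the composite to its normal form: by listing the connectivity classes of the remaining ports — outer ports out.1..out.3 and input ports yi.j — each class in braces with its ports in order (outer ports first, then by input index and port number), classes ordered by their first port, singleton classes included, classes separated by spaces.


{out.1, out.2, out.3, y1.1, y2.1, y2.2, y3.2, y3.3} {y1.2, y1.3} {y2.3} {y3.1}

Treat the ports identified at beta as solder joints: merge, then drop.
composing alpha on (y1, y2), with out.j its own outer ports: {out.1, out.2, out.3, y1.1, y2.1, y2.2} {y1.2, y1.3} {y2.3}
composing beta on (y1, y2, y3), with out.j its own outer ports: {out.1, out.2, out.3, y1.1, y2.1, y2.2, y3.2, y3.3} {y1.2, y1.3} {y2.3} {y3.1}


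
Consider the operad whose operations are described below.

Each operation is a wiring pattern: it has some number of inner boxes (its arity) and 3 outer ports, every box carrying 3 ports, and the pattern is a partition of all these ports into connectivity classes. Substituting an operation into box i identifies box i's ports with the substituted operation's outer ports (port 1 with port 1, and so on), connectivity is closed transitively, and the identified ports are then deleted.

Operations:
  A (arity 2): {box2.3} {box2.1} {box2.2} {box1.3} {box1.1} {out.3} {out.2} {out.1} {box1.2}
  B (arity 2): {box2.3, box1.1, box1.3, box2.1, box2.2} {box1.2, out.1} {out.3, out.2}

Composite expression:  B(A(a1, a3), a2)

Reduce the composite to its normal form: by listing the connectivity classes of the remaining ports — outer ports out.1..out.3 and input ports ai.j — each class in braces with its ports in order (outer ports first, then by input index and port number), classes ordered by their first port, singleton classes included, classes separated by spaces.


{out.1} {out.2, out.3} {a1.1} {a1.2} {a1.3} {a2.1, a2.2, a2.3} {a3.1} {a3.2} {a3.3}

Connectivity passes through glued B-boundaries; trace each wire chain.
A over (a1, a3) gives {out.1} {out.2} {out.3} {a1.1} {a1.2} {a1.3} {a3.1} {a3.2} {a3.3}, out.j being that stage's outer ports
B over (a1, a3, a2) gives {out.1} {out.2, out.3} {a1.1} {a1.2} {a1.3} {a2.1, a2.2, a2.3} {a3.1} {a3.2} {a3.3}, out.j being that stage's outer ports


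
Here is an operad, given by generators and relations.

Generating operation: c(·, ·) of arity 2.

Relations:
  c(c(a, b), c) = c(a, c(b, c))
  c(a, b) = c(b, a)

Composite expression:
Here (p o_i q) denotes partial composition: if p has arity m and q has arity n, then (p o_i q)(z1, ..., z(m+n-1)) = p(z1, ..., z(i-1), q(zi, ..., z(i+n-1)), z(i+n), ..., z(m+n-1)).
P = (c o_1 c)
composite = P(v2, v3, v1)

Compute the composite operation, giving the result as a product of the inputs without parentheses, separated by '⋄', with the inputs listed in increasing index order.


v1 ⋄ v2 ⋄ v3

Reordering under c is free, so list the v-inputs canonically.
c(v2, v3) linearizes to v2 ⋄ v3
c(c(v2, v3), v1) linearizes to v2 ⋄ v3 ⋄ v1
putting the inputs in ascending order: v1 ⋄ v2 ⋄ v3


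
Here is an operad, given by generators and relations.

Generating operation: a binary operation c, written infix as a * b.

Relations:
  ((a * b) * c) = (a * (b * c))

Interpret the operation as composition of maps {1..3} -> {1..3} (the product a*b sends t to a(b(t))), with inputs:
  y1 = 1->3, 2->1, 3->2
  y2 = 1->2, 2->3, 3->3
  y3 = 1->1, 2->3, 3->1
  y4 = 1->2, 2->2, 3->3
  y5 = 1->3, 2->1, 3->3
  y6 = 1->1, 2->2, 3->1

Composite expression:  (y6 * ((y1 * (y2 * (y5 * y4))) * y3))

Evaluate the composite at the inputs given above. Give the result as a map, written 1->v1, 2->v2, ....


1->1, 2->2, 3->1

(y5 * y4) = 1->1, 2->1, 3->3
(y2 * (y5 * y4)) = 1->2, 2->2, 3->3
(y1 * (y2 * (y5 * y4))) = 1->1, 2->1, 3->2
((y1 * (y2 * (y5 * y4))) * y3) = 1->1, 2->2, 3->1
(y6 * ((y1 * (y2 * (y5 * y4))) * y3)) = 1->1, 2->2, 3->1


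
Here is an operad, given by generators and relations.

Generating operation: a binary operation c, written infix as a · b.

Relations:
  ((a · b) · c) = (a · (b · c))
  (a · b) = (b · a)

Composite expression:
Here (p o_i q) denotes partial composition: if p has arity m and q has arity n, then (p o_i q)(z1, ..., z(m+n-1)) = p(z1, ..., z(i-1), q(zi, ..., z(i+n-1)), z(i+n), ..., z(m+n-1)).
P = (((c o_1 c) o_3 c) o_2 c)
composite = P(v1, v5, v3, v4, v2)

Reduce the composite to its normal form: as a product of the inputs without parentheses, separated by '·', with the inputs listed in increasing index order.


v1 · v2 · v3 · v4 · v5

Key point: c commutes, so take the v-inputs in any fixed order.
(v5 · v3) flattens to v5 · v3
(v1 · (v5 · v3)) flattens to v1 · v5 · v3
(v4 · v2) flattens to v4 · v2
((v1 · (v5 · v3)) · (v4 · v2)) flattens to v1 · v5 · v3 · v4 · v2
the factors in increasing index order: v1 · v2 · v3 · v4 · v5


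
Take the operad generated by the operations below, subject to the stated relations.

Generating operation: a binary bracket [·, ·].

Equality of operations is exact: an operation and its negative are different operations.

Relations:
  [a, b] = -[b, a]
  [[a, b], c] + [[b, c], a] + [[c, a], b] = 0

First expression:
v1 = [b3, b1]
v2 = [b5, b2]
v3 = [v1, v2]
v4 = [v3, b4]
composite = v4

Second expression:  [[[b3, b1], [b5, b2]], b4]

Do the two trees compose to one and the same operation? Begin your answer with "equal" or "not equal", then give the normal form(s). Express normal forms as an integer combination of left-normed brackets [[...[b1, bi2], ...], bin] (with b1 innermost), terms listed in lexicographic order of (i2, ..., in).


The first expression, normalized: [[[[b1, b3], b2], b5], b4] - [[[[b1, b3], b5], b2], b4]
The second expression, normalized: [[[[b1, b3], b2], b5], b4] - [[[[b1, b3], b5], b2], b4]
One common form — equal.

equal; the common form is [[[[b1, b3], b2], b5], b4] - [[[[b1, b3], b5], b2], b4]


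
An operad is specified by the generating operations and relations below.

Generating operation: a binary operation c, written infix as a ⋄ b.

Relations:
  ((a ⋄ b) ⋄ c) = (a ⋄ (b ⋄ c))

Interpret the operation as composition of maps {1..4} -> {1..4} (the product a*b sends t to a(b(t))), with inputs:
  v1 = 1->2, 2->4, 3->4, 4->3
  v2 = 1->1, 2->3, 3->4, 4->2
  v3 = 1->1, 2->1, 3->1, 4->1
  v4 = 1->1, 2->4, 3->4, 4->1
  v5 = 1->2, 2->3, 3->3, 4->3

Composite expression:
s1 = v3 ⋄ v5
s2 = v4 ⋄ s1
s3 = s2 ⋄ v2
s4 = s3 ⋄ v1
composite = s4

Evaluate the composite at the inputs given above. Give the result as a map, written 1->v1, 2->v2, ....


(v3 ⋄ v5) = 1->1, 2->1, 3->1, 4->1
(v4 ⋄ (v3 ⋄ v5)) = 1->1, 2->1, 3->1, 4->1
((v4 ⋄ (v3 ⋄ v5)) ⋄ v2) = 1->1, 2->1, 3->1, 4->1
(((v4 ⋄ (v3 ⋄ v5)) ⋄ v2) ⋄ v1) = 1->1, 2->1, 3->1, 4->1

1->1, 2->1, 3->1, 4->1


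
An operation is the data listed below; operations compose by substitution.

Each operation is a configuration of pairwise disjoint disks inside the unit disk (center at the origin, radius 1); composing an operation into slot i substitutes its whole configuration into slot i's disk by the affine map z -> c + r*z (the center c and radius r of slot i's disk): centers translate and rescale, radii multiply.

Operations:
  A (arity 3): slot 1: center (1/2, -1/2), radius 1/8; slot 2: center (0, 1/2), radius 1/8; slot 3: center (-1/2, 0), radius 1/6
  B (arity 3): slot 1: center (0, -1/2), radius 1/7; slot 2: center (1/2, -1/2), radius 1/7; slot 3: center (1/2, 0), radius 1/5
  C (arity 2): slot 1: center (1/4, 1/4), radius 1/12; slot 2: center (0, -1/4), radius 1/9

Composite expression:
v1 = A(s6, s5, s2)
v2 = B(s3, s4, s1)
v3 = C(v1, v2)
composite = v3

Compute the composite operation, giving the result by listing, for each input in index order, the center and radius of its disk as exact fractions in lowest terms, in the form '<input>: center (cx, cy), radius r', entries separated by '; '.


s1: center (1/18, -1/4), radius 1/45; s2: center (5/24, 1/4), radius 1/72; s3: center (0, -11/36), radius 1/63; s4: center (1/18, -11/36), radius 1/63; s5: center (1/4, 7/24), radius 1/96; s6: center (7/24, 5/24), radius 1/96

Follow each s-input down from C: c' goes to c + r*c', radius to r*r'.
for s6, the 2-step affine chain lands on center (7/24, 5/24), radius 1/96
for s5, the 2-step affine chain lands on center (1/4, 7/24), radius 1/96
for s2, the 2-step affine chain lands on center (5/24, 1/4), radius 1/72
for s3, the 2-step affine chain lands on center (0, -11/36), radius 1/63
for s4, the 2-step affine chain lands on center (1/18, -11/36), radius 1/63
for s1, the 2-step affine chain lands on center (1/18, -1/4), radius 1/45


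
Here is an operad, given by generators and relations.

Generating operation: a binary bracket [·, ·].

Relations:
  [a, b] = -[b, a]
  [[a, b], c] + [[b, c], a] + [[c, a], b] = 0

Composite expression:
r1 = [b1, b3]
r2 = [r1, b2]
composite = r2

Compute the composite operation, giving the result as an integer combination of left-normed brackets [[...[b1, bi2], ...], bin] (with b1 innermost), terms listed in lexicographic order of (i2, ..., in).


[[b1, b3], b2]

Skip Jacobi rewriting: expand, keep b1-initial words, read off terms.
Composite bracket: [[b1, b3], b2]
The bracket unfolds into 4 signed words via [a, b] = ab - ba (2^2 = 4).
Collect the words opening with b1:
  b1b3b2 appears with sign +1, giving the term +[[b1, b3], b2]


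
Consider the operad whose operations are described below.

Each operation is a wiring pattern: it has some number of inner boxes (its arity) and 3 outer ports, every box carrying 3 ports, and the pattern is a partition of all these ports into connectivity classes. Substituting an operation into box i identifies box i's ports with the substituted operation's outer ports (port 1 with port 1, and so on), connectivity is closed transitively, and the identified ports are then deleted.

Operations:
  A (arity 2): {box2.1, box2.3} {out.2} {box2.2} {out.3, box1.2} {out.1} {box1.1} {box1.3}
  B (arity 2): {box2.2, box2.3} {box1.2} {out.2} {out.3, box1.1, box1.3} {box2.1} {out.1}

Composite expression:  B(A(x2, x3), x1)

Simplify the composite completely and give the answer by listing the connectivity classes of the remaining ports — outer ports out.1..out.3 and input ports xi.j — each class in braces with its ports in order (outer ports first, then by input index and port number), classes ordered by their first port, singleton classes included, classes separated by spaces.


After gluing at B, chains via deleted ports link the x-ports.
the subtree at A composes to {out.1} {out.2} {out.3, x2.2} {x2.1} {x2.3} {x3.1, x3.3} {x3.2} on (x2, x3); out.j = own outer ports
the subtree at B composes to {out.1} {out.2} {out.3, x2.2} {x1.1} {x1.2, x1.3} {x2.1} {x2.3} {x3.1, x3.3} {x3.2} on (x2, x3, x1); out.j = own outer ports

{out.1} {out.2} {out.3, x2.2} {x1.1} {x1.2, x1.3} {x2.1} {x2.3} {x3.1, x3.3} {x3.2}


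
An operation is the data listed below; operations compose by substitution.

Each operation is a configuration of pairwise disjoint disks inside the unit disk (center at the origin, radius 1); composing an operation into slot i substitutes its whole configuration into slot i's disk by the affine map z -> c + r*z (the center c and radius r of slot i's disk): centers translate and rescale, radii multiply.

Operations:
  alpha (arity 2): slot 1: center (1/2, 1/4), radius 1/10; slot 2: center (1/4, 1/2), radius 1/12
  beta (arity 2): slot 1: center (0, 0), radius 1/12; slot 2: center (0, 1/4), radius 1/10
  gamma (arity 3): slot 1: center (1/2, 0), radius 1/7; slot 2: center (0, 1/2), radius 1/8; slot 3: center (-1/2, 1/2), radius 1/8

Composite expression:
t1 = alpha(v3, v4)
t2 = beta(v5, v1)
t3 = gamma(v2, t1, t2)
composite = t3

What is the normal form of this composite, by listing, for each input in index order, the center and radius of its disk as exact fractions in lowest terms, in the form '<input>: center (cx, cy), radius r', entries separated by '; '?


v1: center (-1/2, 17/32), radius 1/80; v2: center (1/2, 0), radius 1/7; v3: center (1/16, 17/32), radius 1/80; v4: center (1/32, 9/16), radius 1/96; v5: center (-1/2, 1/2), radius 1/96


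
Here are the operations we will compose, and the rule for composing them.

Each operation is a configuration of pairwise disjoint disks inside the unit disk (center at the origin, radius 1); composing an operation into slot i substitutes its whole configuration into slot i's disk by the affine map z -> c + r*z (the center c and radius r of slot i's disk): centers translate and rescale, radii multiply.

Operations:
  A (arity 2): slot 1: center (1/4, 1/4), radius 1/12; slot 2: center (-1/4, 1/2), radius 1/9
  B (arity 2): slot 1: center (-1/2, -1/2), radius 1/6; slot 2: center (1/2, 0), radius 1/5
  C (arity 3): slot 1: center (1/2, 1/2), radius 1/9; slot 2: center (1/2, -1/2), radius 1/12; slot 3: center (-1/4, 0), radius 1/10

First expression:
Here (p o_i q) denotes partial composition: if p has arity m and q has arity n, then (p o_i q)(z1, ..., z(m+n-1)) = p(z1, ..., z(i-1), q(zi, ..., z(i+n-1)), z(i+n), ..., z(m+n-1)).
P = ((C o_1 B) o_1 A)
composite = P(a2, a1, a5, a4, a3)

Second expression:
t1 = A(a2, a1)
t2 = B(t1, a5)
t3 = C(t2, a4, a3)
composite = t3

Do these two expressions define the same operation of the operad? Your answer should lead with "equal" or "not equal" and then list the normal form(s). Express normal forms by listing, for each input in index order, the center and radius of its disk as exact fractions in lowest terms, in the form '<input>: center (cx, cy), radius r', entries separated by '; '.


equal; both compose to a1: center (95/216, 49/108), radius 1/486; a2: center (97/216, 97/216), radius 1/648; a3: center (-1/4, 0), radius 1/10; a4: center (1/2, -1/2), radius 1/12; a5: center (5/9, 1/2), radius 1/45

Reducing the first expression gives a1: center (95/216, 49/108), radius 1/486; a2: center (97/216, 97/216), radius 1/648; a3: center (-1/4, 0), radius 1/10; a4: center (1/2, -1/2), radius 1/12; a5: center (5/9, 1/2), radius 1/45
Reducing the second expression gives a1: center (95/216, 49/108), radius 1/486; a2: center (97/216, 97/216), radius 1/648; a3: center (-1/4, 0), radius 1/10; a4: center (1/2, -1/2), radius 1/12; a5: center (5/9, 1/2), radius 1/45
The normal forms match — equal.


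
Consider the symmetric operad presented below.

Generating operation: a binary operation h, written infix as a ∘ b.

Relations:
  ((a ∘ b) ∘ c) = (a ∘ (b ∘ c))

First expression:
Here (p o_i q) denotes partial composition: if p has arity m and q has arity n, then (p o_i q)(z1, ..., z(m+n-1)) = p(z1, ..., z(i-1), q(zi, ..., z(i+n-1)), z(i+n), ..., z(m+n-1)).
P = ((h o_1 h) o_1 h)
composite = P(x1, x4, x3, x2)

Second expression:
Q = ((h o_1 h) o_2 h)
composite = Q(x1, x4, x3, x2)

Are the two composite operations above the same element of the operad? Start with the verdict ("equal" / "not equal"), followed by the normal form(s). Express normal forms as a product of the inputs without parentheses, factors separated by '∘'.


equal: each reduces to x1 ∘ x4 ∘ x3 ∘ x2

The first composite normalizes to x1 ∘ x4 ∘ x3 ∘ x2
The second composite normalizes to x1 ∘ x4 ∘ x3 ∘ x2
Identical normal forms: equal.


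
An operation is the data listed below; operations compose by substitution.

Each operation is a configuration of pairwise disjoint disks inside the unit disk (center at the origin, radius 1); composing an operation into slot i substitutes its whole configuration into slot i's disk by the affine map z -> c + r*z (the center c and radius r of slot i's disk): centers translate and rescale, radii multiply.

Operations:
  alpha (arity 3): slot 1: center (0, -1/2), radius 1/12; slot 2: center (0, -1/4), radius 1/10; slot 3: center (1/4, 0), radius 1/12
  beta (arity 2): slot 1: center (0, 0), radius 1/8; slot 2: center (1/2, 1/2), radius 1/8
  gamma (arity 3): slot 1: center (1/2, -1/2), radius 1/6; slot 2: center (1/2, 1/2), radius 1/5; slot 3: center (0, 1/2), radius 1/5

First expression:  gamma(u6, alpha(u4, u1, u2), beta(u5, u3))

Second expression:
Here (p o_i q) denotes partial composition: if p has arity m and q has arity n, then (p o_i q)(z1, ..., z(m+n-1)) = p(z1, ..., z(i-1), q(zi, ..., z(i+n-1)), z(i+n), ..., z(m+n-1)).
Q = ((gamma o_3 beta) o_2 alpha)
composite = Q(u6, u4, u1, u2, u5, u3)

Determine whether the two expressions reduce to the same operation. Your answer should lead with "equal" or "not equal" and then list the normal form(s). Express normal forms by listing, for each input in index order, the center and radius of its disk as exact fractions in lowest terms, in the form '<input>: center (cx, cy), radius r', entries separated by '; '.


equal; both compose to u1: center (1/2, 9/20), radius 1/50; u2: center (11/20, 1/2), radius 1/60; u3: center (1/10, 3/5), radius 1/40; u4: center (1/2, 2/5), radius 1/60; u5: center (0, 1/2), radius 1/40; u6: center (1/2, -1/2), radius 1/6

The first expression reduces to u1: center (1/2, 9/20), radius 1/50; u2: center (11/20, 1/2), radius 1/60; u3: center (1/10, 3/5), radius 1/40; u4: center (1/2, 2/5), radius 1/60; u5: center (0, 1/2), radius 1/40; u6: center (1/2, -1/2), radius 1/6
The second expression reduces to u1: center (1/2, 9/20), radius 1/50; u2: center (11/20, 1/2), radius 1/60; u3: center (1/10, 3/5), radius 1/40; u4: center (1/2, 2/5), radius 1/60; u5: center (0, 1/2), radius 1/40; u6: center (1/2, -1/2), radius 1/6
Identical normal forms: equal.


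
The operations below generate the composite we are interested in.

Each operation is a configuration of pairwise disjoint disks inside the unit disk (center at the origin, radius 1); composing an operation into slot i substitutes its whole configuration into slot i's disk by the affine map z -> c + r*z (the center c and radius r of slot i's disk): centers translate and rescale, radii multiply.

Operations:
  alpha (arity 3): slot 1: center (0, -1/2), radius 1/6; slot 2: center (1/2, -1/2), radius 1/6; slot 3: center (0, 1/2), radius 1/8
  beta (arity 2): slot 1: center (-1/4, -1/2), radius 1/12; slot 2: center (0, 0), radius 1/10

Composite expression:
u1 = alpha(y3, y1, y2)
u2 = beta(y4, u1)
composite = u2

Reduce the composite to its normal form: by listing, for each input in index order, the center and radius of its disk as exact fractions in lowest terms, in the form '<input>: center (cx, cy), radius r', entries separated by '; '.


y1: center (1/20, -1/20), radius 1/60; y2: center (0, 1/20), radius 1/80; y3: center (0, -1/20), radius 1/60; y4: center (-1/4, -1/2), radius 1/12

Affine substitution under beta: radii multiply and y-centers shift.
for y4, the 1-step affine chain lands on center (-1/4, -1/2), radius 1/12
for y3, the 2-step affine chain lands on center (0, -1/20), radius 1/60
for y1, the 2-step affine chain lands on center (1/20, -1/20), radius 1/60
for y2, the 2-step affine chain lands on center (0, 1/20), radius 1/80


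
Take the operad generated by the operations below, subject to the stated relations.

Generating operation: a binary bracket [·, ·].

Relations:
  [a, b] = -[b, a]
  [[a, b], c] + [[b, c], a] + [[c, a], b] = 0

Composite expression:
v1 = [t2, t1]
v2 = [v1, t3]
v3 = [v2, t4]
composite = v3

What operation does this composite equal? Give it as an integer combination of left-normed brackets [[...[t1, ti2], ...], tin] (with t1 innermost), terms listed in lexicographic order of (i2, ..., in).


Skip Jacobi rewriting: expand, keep t1-initial words, read off terms.
Composite bracket: [[[t2, t1], t3], t4]
The bracket unfolds into 8 signed words via [a, b] = ab - ba (2^3 = 8).
Coefficients come from the t1-initial words:
  word t1t2t3t4 has sign -1, contributing -[[[t1, t2], t3], t4]

-[[[t1, t2], t3], t4]


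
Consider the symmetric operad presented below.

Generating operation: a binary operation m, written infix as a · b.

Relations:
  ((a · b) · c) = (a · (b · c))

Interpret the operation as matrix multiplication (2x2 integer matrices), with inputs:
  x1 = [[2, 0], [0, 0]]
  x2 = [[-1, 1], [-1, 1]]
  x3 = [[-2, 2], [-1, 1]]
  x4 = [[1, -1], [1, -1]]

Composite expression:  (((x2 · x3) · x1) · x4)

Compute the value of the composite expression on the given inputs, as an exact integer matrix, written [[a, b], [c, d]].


[[2, -2], [2, -2]]


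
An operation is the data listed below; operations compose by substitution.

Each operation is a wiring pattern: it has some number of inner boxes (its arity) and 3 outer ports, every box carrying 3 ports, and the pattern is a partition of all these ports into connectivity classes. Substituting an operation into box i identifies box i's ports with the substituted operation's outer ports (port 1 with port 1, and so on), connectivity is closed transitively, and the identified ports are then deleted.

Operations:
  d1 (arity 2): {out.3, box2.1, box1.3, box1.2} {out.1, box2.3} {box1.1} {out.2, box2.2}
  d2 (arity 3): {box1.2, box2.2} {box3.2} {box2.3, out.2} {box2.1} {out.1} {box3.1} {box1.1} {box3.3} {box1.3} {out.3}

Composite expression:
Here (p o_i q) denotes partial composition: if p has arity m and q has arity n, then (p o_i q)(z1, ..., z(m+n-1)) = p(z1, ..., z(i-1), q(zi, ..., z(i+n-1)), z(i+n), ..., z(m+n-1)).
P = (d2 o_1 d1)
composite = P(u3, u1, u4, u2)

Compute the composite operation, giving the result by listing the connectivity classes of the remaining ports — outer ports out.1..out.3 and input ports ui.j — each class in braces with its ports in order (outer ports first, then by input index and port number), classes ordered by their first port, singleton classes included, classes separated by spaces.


{out.1} {out.2, u4.3} {out.3} {u1.1, u3.2, u3.3} {u1.2, u4.2} {u1.3} {u2.1} {u2.2} {u2.3} {u3.1} {u4.1}

Connectivity passes through glued d2-boundaries; trace each wire chain.
stage d1: inputs (u3, u1), connectivity {out.1, u1.3} {out.2, u1.2} {out.3, u1.1, u3.2, u3.3} {u3.1}, out.j its boundary
stage d2: inputs (u3, u1, u4, u2), connectivity {out.1} {out.2, u4.3} {out.3} {u1.1, u3.2, u3.3} {u1.2, u4.2} {u1.3} {u2.1} {u2.2} {u2.3} {u3.1} {u4.1}, out.j its boundary


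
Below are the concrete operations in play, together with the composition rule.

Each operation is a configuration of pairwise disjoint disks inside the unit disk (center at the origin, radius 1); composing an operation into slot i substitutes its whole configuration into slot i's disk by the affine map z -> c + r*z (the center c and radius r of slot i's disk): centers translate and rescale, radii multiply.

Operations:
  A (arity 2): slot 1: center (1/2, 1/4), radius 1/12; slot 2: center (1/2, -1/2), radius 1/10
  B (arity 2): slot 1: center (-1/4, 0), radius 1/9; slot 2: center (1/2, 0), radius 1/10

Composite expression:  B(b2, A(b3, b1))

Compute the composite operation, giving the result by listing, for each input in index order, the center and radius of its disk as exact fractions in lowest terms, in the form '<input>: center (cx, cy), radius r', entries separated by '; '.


Follow each b-input down from B: c' goes to c + r*c', radius to r*r'.
tracing b2 down its 1-map path: center (-1/4, 0), radius 1/9
tracing b3 down its 2-map path: center (11/20, 1/40), radius 1/120
tracing b1 down its 2-map path: center (11/20, -1/20), radius 1/100

b1: center (11/20, -1/20), radius 1/100; b2: center (-1/4, 0), radius 1/9; b3: center (11/20, 1/40), radius 1/120


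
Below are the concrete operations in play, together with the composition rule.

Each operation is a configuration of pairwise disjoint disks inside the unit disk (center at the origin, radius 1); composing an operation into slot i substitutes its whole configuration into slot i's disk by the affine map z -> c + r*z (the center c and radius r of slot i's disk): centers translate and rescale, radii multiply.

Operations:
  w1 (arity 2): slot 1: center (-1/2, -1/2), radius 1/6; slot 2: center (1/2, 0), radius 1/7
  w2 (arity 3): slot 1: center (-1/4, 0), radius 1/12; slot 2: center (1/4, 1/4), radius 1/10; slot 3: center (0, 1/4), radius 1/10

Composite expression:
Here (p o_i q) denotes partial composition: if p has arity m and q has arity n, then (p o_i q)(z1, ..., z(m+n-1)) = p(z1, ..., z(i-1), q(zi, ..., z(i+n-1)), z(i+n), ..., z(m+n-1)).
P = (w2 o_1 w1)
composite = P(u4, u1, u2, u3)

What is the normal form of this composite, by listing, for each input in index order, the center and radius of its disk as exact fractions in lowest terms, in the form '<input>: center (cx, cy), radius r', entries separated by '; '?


u1: center (-5/24, 0), radius 1/84; u2: center (1/4, 1/4), radius 1/10; u3: center (0, 1/4), radius 1/10; u4: center (-7/24, -1/24), radius 1/72

Only the slot chain above each u matters under w2; compose those maps.
for u4, the 2-step affine chain lands on center (-7/24, -1/24), radius 1/72
for u1, the 2-step affine chain lands on center (-5/24, 0), radius 1/84
for u2, the 1-step affine chain lands on center (1/4, 1/4), radius 1/10
for u3, the 1-step affine chain lands on center (0, 1/4), radius 1/10
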